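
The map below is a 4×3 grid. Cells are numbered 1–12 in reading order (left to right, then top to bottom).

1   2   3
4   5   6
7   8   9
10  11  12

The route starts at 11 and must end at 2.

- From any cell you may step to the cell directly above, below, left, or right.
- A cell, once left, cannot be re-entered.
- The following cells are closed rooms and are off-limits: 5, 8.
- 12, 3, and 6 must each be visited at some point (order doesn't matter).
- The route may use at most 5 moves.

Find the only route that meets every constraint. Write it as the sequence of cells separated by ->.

The 5-move cap with required stops at 12, 3, 6 leaves no slack for detours.
Route from 11: right to 12, 3× up (reaching 3), left to 2 — 5 moves in all.
Check: all required cells visited; 5 ≤ 5 moves.

11 -> 12 -> 9 -> 6 -> 3 -> 2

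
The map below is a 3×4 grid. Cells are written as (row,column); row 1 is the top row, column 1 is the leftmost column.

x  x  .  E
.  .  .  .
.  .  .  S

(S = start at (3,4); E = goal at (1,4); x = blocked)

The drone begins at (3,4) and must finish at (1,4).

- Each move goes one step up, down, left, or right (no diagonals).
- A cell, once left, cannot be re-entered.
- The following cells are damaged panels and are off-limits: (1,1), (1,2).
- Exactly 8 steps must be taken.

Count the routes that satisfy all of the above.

Need simple routes of exactly 8 moves from (3,4) to (1,4) (Manhattan distance 2, so 3 moves are spent on a detour and 3 undoing it).
Enumerating: (3,4) (3,3) (3,2) (3,1) (2,1) (2,2) (2,3) (1,3) (1,4) | (3,4) (3,3) (3,2) (3,1) (2,1) (2,2) (2,3) (2,4) (1,4).
That gives 2 routes.

2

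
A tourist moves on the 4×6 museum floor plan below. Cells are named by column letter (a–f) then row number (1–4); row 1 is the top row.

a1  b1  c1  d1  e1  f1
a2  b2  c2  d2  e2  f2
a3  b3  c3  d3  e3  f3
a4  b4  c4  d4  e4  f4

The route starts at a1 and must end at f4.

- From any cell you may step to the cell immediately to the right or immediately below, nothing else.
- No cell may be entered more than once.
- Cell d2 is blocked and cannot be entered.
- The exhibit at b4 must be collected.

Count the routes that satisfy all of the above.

A right/down-only route from a1 to f4 makes exactly 3 down-moves and 5 right-moves in some order.
With no other constraints that would be C(8,3) = 56 routes.
Split at b4 and multiply the segment counts (each segment already excludes blocked cells): a1→b4: 4; b4→f4: 1; product = 4.
That gives 4 routes.

4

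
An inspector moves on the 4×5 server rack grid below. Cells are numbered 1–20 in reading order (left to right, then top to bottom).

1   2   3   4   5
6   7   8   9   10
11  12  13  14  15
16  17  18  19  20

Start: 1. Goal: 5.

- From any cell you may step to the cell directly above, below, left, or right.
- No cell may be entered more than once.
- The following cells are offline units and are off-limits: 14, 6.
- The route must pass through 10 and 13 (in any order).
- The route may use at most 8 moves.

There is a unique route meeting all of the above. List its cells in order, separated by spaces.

The 8-move cap with required stops at 10, 13 leaves no slack for detours.
Route from 1: right 1 to 2, down 2 to 12, right 1 to 13, up 1 to 8, right 2 to 10, up 1 to 5 — 8 moves in all.
Check: all required cells visited; 8 ≤ 8 moves.

1 2 7 12 13 8 9 10 5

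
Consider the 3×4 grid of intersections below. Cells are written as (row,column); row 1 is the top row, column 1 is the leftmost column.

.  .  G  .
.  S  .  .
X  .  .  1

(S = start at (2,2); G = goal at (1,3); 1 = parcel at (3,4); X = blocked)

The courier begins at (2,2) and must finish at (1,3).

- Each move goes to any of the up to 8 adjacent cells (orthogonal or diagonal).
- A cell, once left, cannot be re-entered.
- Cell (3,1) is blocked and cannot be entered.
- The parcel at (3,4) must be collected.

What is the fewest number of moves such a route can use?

4

Any route passes through (3,4) somewhere between (2,2) and (1,3). Summing Chebyshev distances along the two legs ((2,2) → (3,4) → (1,3)) gives a lower bound of 2 + 2 = 4 moves.
A route of 4 moves achieves this: (2,2) → (2,3) → (3,4) → (2,4) → (1,3).
Since 4 matches the lower bound, it is optimal.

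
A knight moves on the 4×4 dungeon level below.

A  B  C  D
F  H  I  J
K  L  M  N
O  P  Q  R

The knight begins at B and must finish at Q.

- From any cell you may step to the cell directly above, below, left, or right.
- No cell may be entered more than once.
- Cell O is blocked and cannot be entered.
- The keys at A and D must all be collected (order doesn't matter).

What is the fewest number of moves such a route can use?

10

Any route passes through A and D in some order between B and Q. Summing Manhattan distances along each leg and taking the cheapest ordering (B → A → D → Q) gives a lower bound of 1 + 3 + 4 = 8 moves.
The shortest route satisfying every rule uses 10 moves: B → A → F → H → I → C → D → J → N → R → Q.
The bound of 8 isn't tight here; checking systematically, no route of length 8 through 9 satisfies every constraint, so 10 is the minimum.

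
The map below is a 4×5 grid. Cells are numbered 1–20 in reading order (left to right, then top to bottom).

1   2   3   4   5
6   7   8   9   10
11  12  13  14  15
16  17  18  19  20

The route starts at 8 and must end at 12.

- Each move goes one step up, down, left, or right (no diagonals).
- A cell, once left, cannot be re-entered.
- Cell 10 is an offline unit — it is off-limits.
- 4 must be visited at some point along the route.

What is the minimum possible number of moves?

6

Any route passes through 4 somewhere between 8 and 12. Summing Manhattan distances along the two legs (8 → 4 → 12) gives a lower bound of 2 + 4 = 6 moves.
A route of 6 moves achieves this: 8 → 3 → 4 → 9 → 14 → 13 → 12.
Since 6 matches the lower bound, it is optimal.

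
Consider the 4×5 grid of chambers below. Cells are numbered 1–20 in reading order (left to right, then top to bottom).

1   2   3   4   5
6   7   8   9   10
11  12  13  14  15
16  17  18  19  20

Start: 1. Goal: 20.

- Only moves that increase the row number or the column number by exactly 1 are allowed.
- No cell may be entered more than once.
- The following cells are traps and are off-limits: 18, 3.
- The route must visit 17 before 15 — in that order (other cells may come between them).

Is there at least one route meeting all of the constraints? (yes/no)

no

15 lies above 17, so going from 17 to 15 would need an upward move — but moves only go right/down, so 17 cannot be visited before 15.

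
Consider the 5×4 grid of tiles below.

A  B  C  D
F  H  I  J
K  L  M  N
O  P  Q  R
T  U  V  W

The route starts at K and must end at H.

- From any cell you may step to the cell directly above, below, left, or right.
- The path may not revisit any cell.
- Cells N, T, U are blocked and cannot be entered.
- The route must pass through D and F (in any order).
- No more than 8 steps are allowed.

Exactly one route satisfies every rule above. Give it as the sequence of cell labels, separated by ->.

The budget equals the shortest possible length, so every move has to be on a shortest route through the required cells.
Route from K: up 2 to A, right 3 to D, down 1 to J, left 2 to H — 8 moves in all.
Check: all required cells visited; 8 ≤ 8 moves.

K -> F -> A -> B -> C -> D -> J -> I -> H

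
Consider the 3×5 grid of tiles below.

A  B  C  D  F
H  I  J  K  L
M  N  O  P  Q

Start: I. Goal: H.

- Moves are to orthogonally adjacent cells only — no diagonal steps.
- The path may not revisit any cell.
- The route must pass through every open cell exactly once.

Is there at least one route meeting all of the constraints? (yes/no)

Colour the cells like a checkerboard: each orthogonal step flips colour, so a Hamiltonian route alternates colours. Here there are 8 cells of one colour and 7 of the other, with start on the opposite colour to the goal — the counts and endpoints can't be arranged into an alternating sequence of length 15, so no Hamiltonian route exists.

no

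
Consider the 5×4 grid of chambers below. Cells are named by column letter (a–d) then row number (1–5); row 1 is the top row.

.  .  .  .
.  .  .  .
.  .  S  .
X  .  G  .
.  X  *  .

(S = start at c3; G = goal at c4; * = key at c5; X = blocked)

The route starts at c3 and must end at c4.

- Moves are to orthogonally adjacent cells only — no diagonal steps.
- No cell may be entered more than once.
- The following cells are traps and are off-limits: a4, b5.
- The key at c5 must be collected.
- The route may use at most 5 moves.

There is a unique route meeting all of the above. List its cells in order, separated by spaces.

c3 d3 d4 d5 c5 c4

The 5-move cap with required stops at c5 leaves no slack for detours.
Route from c3: right to d3, 2× down (reaching d5), left to c5, up to c4 — 5 moves in all.
Check: all required cells visited; 5 ≤ 5 moves.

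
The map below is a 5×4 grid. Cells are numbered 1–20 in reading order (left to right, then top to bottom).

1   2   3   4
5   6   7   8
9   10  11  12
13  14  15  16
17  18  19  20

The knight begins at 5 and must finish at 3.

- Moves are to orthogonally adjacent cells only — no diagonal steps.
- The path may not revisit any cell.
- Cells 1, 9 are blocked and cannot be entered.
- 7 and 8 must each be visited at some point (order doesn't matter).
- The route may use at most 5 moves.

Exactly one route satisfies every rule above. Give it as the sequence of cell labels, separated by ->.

The 5-move cap with required stops at 7, 8 leaves no slack for detours.
Route from 5: right 3 to 8, up 1 to 4, left 1 to 3 — 5 moves in all.
Check: all required cells visited; 5 ≤ 5 moves.

5 -> 6 -> 7 -> 8 -> 4 -> 3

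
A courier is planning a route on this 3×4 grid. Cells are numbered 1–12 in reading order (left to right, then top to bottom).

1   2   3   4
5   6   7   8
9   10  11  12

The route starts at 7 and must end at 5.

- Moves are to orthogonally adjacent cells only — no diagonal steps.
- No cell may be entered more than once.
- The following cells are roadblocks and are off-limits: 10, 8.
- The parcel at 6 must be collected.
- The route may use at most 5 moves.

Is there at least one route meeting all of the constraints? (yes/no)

One route that works: 7 → 6 → 5.

yes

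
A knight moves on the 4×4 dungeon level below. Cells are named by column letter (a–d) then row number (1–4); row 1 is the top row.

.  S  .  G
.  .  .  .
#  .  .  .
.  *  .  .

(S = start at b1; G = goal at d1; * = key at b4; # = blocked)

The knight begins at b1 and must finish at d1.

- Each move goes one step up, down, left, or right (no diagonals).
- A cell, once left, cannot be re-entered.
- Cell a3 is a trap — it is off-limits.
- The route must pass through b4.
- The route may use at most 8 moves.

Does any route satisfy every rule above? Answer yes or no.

One route that works: b1 → b2 → b3 → b4 → c4 → c3 → c2 → c1 → d1.

yes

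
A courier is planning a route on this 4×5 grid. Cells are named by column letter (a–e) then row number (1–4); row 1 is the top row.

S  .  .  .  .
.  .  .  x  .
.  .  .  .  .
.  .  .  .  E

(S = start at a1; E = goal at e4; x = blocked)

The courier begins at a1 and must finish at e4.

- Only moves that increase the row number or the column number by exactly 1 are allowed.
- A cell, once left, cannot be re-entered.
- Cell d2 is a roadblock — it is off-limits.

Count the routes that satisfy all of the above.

A right/down-only route from a1 to e4 makes exactly 3 down-moves and 4 right-moves in some order.
With no other constraints that would be C(7,3) = 35 routes.
Subtract routes through each blocked cell (inclusion–exclusion for overlaps): − through d2: 12 → 23.
That gives 23 routes.

23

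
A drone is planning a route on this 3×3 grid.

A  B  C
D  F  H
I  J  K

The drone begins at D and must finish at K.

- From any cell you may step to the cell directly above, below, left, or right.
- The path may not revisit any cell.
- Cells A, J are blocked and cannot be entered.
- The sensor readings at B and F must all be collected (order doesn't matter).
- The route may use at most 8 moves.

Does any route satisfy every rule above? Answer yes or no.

yes

One route that works: D → F → B → C → H → K.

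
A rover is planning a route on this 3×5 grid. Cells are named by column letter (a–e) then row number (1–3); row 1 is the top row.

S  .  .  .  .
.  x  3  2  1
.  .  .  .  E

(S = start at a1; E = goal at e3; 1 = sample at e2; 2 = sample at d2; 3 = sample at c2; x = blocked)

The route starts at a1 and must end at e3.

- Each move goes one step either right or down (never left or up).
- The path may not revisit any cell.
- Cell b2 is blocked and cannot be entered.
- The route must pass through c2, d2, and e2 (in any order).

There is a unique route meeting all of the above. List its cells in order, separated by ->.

a1 -> b1 -> c1 -> c2 -> d2 -> e2 -> e3

Moves only go right or down, so the column and row indices never decrease.
Route from a1: 2× right (reaching c1), down to c2, 2× right (reaching e2), down to e3 — 6 moves in all.
Check: all required cells visited.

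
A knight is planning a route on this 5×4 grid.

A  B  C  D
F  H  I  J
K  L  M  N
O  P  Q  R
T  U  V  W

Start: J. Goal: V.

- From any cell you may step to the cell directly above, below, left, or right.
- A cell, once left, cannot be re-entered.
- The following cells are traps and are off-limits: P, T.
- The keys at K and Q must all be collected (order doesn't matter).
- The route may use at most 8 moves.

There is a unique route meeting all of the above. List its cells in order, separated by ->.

J -> I -> H -> F -> K -> L -> M -> Q -> V

Any route must reach K and Q and still end at V within 8 moves, so the order of the required stops is forced.
Route from J: left 3 to F, down 1 to K, right 2 to M, down 2 to V — 8 moves in all.
Check: all required cells visited; 8 ≤ 8 moves.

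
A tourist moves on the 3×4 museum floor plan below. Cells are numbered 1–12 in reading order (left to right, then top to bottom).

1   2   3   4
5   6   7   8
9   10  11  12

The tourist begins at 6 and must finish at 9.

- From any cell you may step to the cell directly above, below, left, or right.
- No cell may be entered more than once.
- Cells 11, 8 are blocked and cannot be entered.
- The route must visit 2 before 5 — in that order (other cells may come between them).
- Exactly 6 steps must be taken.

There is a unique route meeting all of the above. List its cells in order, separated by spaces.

The waypoints must appear in the order 2, 5, with no cell reused.
Route from 6: right 1 to 7, up 1 to 3, left 2 to 1, down 2 to 9 — 6 moves in all.
Check: order respected (2 at step 3, 5 at step 5); 6 moves as required.

6 7 3 2 1 5 9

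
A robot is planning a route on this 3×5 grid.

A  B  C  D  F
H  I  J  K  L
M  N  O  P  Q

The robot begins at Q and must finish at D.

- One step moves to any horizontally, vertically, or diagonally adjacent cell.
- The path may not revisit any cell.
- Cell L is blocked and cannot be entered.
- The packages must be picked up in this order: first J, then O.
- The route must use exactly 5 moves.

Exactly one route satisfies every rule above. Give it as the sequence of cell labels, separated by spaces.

Q P J O K D

The waypoints must appear in the order J, O, with no cell reused.
Route from Q: left 1 to P, up-left 1 to J, down 1 to O, up-right 1 to K, up 1 to D — 5 moves in all.
Check: order respected (J at step 2, O at step 3); 5 moves as required.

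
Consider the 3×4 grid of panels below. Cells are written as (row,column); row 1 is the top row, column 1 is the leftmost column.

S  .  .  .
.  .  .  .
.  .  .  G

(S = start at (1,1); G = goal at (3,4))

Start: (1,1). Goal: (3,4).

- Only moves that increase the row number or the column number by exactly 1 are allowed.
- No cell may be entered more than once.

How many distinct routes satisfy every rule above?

10

A right/down-only route from (1,1) to (3,4) makes exactly 2 down-moves and 3 right-moves in some order.
With no other constraints that would be C(5,2) = 10 routes.
That gives 10 routes.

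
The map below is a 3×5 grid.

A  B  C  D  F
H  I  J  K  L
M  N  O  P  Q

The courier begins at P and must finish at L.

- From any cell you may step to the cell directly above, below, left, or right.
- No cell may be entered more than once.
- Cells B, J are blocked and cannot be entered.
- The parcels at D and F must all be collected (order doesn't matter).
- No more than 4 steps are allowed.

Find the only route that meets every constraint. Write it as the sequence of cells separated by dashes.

P - K - D - F - L

Any route must reach D and F and still end at L within 4 moves, so the order of the required stops is forced.
Route from P: 2× up (reaching D), right to F, down to L — 4 moves in all.
Check: all required cells visited; 4 ≤ 4 moves.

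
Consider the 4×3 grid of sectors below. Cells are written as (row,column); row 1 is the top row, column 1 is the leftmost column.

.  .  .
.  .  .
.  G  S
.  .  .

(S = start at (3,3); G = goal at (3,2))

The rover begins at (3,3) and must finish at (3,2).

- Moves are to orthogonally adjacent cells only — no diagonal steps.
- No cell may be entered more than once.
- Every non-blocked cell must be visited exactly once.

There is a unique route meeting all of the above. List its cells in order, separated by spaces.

(3,3) (4,3) (4,2) (4,1) (3,1) (2,1) (1,1) (1,2) (1,3) (2,3) (2,2) (3,2)

Need to visit all 12 open cells exactly once, starting at (3,3) and ending at (3,2).
Cell (4,3) has only two open neighbours ((3,3) and (4,2)), so the path must pass straight through it: one of those is the cell it's entered from and the other is where it exits.
Route from (3,3): down to (4,3), 2× left (reaching (4,1)), 3× up (reaching (1,1)), 2× right (reaching (1,3)), down to (2,3), left to (2,2), down to (3,2) — 11 moves in all.
Check: all 12 open cells covered.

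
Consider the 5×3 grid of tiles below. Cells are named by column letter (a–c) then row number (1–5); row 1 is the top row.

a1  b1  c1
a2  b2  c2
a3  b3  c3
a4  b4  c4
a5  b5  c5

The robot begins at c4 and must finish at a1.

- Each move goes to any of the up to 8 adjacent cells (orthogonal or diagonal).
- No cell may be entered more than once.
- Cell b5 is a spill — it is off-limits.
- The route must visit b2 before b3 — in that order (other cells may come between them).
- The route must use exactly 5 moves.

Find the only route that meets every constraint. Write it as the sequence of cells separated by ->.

The waypoints must appear in the order b2, b3, with no cell reused.
Route from c4: up to c3, up-left to b2, down to b3, up-left to a2, up to a1 — 5 moves in all.
Check: order respected (b2 at step 2, b3 at step 3); 5 moves as required.

c4 -> c3 -> b2 -> b3 -> a2 -> a1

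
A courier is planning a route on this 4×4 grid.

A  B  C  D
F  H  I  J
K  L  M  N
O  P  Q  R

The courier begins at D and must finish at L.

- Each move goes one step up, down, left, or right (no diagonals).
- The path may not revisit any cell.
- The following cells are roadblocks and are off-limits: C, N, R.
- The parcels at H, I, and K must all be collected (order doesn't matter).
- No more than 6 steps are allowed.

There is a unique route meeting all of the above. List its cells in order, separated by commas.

The 6-move cap with required stops at H, I, K leaves no slack for detours.
Route from D: down to J, 3× left (reaching F), down to K, right to L — 6 moves in all.
Check: all required cells visited; 6 ≤ 6 moves.

D, J, I, H, F, K, L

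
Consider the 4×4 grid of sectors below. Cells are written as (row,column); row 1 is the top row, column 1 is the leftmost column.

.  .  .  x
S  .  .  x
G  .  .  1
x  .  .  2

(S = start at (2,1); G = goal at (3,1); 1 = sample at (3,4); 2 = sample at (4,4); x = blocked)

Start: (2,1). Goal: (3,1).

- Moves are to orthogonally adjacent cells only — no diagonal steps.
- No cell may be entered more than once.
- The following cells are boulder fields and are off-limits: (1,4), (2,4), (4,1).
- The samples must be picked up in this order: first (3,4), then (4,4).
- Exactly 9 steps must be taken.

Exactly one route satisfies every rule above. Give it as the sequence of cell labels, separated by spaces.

(2,1) (2,2) (2,3) (3,3) (3,4) (4,4) (4,3) (4,2) (3,2) (3,1)

The waypoints must appear in the order (3,4), (4,4), with no cell reused.
Route from (2,1): 2× right (reaching (2,3)), down to (3,3), right to (3,4), down to (4,4), 2× left (reaching (4,2)), up to (3,2), left to (3,1) — 9 moves in all.
Check: order respected (1 at step 4, 2 at step 5); 9 moves as required.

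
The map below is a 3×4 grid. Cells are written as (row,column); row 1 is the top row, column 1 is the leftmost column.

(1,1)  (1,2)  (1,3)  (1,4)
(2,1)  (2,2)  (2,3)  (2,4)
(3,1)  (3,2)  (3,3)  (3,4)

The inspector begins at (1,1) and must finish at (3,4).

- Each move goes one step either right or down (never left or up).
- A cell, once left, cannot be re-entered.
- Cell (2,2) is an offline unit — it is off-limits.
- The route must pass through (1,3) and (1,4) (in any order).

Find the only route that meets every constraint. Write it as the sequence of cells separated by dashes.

(1,1) - (1,2) - (1,3) - (1,4) - (2,4) - (3,4)

Moves only go right or down, so the column and row indices never decrease.
Route from (1,1): 3× right (reaching (1,4)), 2× down (reaching (3,4)) — 5 moves in all.
Check: all required cells visited.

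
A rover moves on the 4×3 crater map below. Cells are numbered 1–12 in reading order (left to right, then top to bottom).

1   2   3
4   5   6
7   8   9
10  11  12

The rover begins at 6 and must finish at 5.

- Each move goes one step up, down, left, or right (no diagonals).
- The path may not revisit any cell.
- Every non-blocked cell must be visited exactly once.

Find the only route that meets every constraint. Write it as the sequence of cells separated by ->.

Need to visit all 12 open cells exactly once, starting at 6 and ending at 5.
Cell 10 has only two open neighbours (7 and 11), so the path must pass straight through it: one of those is the cell it's entered from and the other is where it exits.
Route from 6: up to 3, 2× left (reaching 1), 3× down (reaching 10), 2× right (reaching 12), up to 9, left to 8, up to 5 — 11 moves in all.
Check: all 12 open cells covered.

6 -> 3 -> 2 -> 1 -> 4 -> 7 -> 10 -> 11 -> 12 -> 9 -> 8 -> 5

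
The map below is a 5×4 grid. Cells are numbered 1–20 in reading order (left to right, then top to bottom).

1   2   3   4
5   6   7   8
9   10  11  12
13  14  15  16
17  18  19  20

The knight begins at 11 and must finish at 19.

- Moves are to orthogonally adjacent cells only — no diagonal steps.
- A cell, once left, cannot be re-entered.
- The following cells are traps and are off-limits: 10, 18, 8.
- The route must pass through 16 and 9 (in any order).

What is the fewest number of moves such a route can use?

10

Any route passes through 16 and 9 in some order between 11 and 19. Summing Manhattan distances along each leg and taking the cheapest ordering (11 → 9 → 16 → 19) gives a lower bound of 2 + 4 + 2 = 8 moves.
That bound ignores the blocked cells. Measuring each leg by the fewest moves that actually steer around them (11→9: 4; 9→16: 4; 16→19: 2) raises the lower bound to 10.
A route of 10 moves exists: 11 → 7 → 6 → 5 → 9 → 13 → 14 → 15 → 16 → 20 → 19.
Since 10 matches that lower bound, it is optimal.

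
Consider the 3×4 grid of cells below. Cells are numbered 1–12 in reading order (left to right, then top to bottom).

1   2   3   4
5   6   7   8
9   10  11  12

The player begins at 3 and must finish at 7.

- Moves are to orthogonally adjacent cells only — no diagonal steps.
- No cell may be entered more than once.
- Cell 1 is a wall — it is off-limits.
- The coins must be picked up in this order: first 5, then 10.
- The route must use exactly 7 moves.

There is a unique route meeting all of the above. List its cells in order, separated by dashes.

The waypoints must appear in the order 5, 10, with no cell reused.
Route from 3: left 1 to 2, down 1 to 6, left 1 to 5, down 1 to 9, right 2 to 11, up 1 to 7 — 7 moves in all.
Check: order respected (5 at step 3, 10 at step 5); 7 moves as required.

3 - 2 - 6 - 5 - 9 - 10 - 11 - 7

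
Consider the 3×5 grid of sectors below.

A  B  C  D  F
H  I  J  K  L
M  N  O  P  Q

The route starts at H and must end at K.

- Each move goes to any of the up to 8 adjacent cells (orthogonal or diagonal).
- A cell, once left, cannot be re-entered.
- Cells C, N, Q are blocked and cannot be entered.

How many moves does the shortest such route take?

3

With diagonal moves allowed, the Chebyshev distance max(|Δrow|,|Δcol|) from H to K is 3, so at least 3 moves are needed.
A route of 3 moves achieves this: H → B → J → K.
Since 3 matches the lower bound, it is optimal.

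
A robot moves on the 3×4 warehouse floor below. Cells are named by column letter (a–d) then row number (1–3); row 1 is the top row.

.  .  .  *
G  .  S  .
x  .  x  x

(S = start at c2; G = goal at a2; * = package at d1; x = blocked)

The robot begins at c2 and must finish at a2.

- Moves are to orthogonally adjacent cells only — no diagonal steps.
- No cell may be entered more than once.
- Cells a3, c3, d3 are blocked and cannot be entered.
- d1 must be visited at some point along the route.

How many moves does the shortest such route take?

6

Any route passes through d1 somewhere between c2 and a2. Summing Manhattan distances along the two legs (c2 → d1 → a2) gives a lower bound of 2 + 4 = 6 moves.
A route of 6 moves achieves this: c2 → d2 → d1 → c1 → b1 → b2 → a2.
Since 6 matches the lower bound, it is optimal.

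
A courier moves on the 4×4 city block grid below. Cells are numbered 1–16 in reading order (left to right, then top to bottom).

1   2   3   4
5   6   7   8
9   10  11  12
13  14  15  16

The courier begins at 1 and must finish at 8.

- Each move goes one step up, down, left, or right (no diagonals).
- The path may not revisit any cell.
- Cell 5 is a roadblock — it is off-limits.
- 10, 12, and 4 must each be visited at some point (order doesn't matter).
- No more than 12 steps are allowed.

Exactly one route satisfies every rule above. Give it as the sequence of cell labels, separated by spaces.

1 2 6 10 14 15 16 12 11 7 3 4 8

The 12-move cap with required stops at 10, 12, 4 leaves no slack for detours.
Route from 1: right 1 to 2, down 3 to 14, right 2 to 16, up 1 to 12, left 1 to 11, up 2 to 3, right 1 to 4, down 1 to 8 — 12 moves in all.
Check: all required cells visited; 12 ≤ 12 moves.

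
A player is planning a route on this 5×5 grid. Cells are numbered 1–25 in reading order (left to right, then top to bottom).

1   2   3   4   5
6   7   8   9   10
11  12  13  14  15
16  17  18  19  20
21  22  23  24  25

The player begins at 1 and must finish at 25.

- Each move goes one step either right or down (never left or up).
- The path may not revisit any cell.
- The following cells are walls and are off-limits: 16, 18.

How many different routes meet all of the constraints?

A right/down-only route from 1 to 25 makes exactly 4 down-moves and 4 right-moves in some order.
With no other constraints that would be C(8,4) = 70 routes.
Subtract routes through each blocked cell (inclusion–exclusion for overlaps): − through 16: 5 − through 18: 30 + through 16&18: 3 → 38.
That gives 38 routes.

38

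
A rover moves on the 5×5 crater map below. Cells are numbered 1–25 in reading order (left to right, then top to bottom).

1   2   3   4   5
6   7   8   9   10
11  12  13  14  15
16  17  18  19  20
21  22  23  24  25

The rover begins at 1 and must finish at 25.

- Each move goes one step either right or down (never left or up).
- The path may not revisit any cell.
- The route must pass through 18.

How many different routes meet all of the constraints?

A right/down-only route from 1 to 25 makes exactly 4 down-moves and 4 right-moves in some order.
With no other constraints that would be C(8,4) = 70 routes.
Split at 18 and multiply the segment counts: 1→18: 10; 18→25: 3; product = 30.
That gives 30 routes.

30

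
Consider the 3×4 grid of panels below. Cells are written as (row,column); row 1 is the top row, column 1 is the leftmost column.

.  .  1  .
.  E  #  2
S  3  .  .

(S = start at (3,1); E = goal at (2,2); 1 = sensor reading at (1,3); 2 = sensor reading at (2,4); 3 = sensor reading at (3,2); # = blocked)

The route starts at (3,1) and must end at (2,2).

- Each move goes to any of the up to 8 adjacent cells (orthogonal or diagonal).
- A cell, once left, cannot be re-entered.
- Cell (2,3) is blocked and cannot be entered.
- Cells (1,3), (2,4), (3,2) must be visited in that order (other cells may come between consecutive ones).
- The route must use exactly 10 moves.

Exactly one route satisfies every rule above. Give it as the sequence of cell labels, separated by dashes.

(3,1) - (2,1) - (1,1) - (1,2) - (1,3) - (1,4) - (2,4) - (3,4) - (3,3) - (3,2) - (2,2)

The waypoints must appear in the order (1,3), (2,4), (3,2), with no cell reused.
Route from (3,1): up 2 to (1,1), right 3 to (1,4), down 2 to (3,4), left 2 to (3,2), up 1 to (2,2) — 10 moves in all.
Check: order respected (1 at step 4, 2 at step 6, 3 at step 9); 10 moves as required.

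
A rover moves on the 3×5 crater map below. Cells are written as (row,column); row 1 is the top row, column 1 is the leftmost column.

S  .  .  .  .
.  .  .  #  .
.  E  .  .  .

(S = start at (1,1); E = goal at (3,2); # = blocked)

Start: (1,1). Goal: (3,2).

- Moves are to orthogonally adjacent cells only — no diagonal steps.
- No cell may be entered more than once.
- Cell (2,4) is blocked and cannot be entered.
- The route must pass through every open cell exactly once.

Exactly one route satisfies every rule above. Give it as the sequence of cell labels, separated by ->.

(1,1) -> (1,2) -> (1,3) -> (1,4) -> (1,5) -> (2,5) -> (3,5) -> (3,4) -> (3,3) -> (2,3) -> (2,2) -> (2,1) -> (3,1) -> (3,2)

Need to visit all 14 open cells exactly once, starting at (1,1) and ending at (3,2).
Route from (1,1): right 4 to (1,5), down 2 to (3,5), left 2 to (3,3), up 1 to (2,3), left 2 to (2,1), down 1 to (3,1), right 1 to (3,2) — 13 moves in all.
Check: all 14 open cells covered.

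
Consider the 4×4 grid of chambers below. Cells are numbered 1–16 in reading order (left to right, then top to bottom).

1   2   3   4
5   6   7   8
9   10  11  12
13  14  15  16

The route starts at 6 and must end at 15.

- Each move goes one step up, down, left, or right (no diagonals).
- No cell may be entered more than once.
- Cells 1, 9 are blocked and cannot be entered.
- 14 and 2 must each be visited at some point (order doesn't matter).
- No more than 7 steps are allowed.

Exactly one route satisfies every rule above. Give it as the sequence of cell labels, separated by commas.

6, 2, 3, 7, 11, 10, 14, 15

Any route must reach 14 and 2 and still end at 15 within 7 moves, so the order of the required stops is forced.
Route from 6: up to 2, right to 3, 2× down (reaching 11), left to 10, down to 14, right to 15 — 7 moves in all.
Check: all required cells visited; 7 ≤ 7 moves.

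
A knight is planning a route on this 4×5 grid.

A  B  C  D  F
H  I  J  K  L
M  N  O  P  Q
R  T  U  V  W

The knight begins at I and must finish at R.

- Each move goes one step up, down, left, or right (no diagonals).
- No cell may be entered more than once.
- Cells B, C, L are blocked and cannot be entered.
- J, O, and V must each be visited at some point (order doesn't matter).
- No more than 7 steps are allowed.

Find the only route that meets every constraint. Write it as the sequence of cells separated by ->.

The budget equals the shortest possible length, so every move has to be on a shortest route through the required cells.
Route from I: right to J, down to O, right to P, down to V, 3× left (reaching R) — 7 moves in all.
Check: all required cells visited; 7 ≤ 7 moves.

I -> J -> O -> P -> V -> U -> T -> R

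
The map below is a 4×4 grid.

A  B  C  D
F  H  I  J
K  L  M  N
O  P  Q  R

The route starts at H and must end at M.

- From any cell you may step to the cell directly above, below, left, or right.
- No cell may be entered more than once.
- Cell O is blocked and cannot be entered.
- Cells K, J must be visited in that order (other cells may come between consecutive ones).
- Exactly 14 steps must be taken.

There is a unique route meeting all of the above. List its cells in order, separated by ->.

H -> B -> A -> F -> K -> L -> P -> Q -> R -> N -> J -> D -> C -> I -> M

The waypoints must appear in the order K, J, with no cell reused.
Route from H: up to B, left to A, 2× down (reaching K), right to L, down to P, 2× right (reaching R), 3× up (reaching D), left to C, 2× down (reaching M) — 14 moves in all.
Check: order respected (K at step 4, J at step 10); 14 moves as required.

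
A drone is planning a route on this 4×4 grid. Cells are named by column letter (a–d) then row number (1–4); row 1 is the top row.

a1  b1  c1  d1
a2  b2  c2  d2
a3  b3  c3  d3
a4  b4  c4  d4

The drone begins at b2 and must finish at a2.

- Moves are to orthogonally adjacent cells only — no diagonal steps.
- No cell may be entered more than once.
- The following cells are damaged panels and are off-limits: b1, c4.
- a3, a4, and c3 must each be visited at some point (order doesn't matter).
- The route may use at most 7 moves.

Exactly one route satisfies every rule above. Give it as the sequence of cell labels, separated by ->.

The 7-move cap with required stops at a3, a4, c3 leaves no slack for detours.
Route from b2: right to c2, down to c3, left to b3, down to b4, left to a4, 2× up (reaching a2) — 7 moves in all.
Check: all required cells visited; 7 ≤ 7 moves.

b2 -> c2 -> c3 -> b3 -> b4 -> a4 -> a3 -> a2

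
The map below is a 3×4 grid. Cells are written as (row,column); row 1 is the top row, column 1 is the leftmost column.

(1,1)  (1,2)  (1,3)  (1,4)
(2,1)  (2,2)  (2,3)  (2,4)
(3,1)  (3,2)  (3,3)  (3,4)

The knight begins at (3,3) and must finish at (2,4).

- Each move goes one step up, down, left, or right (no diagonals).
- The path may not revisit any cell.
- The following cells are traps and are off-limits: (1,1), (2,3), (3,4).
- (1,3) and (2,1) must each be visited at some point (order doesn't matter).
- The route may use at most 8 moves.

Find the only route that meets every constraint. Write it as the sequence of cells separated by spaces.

The budget equals the shortest possible length, so every move has to be on a shortest route through the required cells.
Route from (3,3): left 2 to (3,1), up 1 to (2,1), right 1 to (2,2), up 1 to (1,2), right 2 to (1,4), down 1 to (2,4) — 8 moves in all.
Check: all required cells visited; 8 ≤ 8 moves.

(3,3) (3,2) (3,1) (2,1) (2,2) (1,2) (1,3) (1,4) (2,4)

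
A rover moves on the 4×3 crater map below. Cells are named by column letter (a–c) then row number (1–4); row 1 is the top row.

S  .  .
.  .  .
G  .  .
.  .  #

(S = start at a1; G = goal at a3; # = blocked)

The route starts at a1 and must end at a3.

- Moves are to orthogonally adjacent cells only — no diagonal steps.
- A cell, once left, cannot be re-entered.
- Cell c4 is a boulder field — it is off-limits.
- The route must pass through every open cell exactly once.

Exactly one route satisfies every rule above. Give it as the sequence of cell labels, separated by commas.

Need to visit all 11 open cells exactly once, starting at a1 and ending at a3.
Route from a1: down 1 to a2, right 1 to b2, up 1 to b1, right 1 to c1, down 2 to c3, left 1 to b3, down 1 to b4, left 1 to a4, up 1 to a3 — 10 moves in all.
Check: all 11 open cells covered.

a1, a2, b2, b1, c1, c2, c3, b3, b4, a4, a3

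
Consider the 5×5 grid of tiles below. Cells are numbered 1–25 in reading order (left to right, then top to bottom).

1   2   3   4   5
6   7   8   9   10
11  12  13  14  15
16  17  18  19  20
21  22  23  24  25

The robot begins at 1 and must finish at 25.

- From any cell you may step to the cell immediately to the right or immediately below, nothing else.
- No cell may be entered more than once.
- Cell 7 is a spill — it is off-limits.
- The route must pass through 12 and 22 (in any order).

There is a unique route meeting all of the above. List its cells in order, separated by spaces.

Moves only go right or down, so the column and row indices never decrease.
Route from 1: 2× down (reaching 11), right to 12, 2× down (reaching 22), 3× right (reaching 25) — 8 moves in all.
Check: all required cells visited.

1 6 11 12 17 22 23 24 25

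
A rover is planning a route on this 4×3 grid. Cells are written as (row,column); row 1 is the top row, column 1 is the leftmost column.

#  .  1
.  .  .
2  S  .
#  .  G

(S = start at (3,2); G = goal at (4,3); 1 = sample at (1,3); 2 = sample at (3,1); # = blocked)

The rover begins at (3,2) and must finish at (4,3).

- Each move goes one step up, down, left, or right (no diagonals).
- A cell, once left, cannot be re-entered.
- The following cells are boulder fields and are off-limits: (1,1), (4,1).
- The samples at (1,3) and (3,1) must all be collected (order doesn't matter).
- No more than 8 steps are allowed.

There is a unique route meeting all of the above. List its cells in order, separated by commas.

(3,2), (3,1), (2,1), (2,2), (1,2), (1,3), (2,3), (3,3), (4,3)

The 8-move cap with required stops at (1,3), (3,1) leaves no slack for detours.
Route from (3,2): left to (3,1), up to (2,1), right to (2,2), up to (1,2), right to (1,3), 3× down (reaching (4,3)) — 8 moves in all.
Check: all required cells visited; 8 ≤ 8 moves.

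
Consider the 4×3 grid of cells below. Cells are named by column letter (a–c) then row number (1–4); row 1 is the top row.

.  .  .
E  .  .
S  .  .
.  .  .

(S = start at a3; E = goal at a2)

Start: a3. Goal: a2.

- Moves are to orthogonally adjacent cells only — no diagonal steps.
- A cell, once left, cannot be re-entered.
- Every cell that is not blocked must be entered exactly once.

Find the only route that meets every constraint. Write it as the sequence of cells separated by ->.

Need to visit all 12 open cells exactly once, starting at a3 and ending at a2.
Cell a1 has only two open neighbours (a2 and b1), so the path must pass straight through it: one of those is the cell it's entered from and the other is where it exits.
Route from a3: down to a4, 2× right (reaching c4), up to c3, left to b3, up to b2, right to c2, up to c1, 2× left (reaching a1), down to a2 — 11 moves in all.
Check: all 12 open cells covered.

a3 -> a4 -> b4 -> c4 -> c3 -> b3 -> b2 -> c2 -> c1 -> b1 -> a1 -> a2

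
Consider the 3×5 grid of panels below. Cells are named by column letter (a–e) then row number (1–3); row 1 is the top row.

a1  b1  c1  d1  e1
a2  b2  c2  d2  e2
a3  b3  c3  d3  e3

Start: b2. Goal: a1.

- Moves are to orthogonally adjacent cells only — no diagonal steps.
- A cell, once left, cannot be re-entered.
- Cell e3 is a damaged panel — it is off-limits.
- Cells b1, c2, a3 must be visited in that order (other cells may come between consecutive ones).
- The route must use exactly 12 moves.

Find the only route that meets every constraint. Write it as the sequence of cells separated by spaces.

b2 b1 c1 d1 e1 e2 d2 c2 c3 b3 a3 a2 a1

The waypoints must appear in the order b1, c2, a3, with no cell reused.
Route from b2: up to b1, 3× right (reaching e1), down to e2, 2× left (reaching c2), down to c3, 2× left (reaching a3), 2× up (reaching a1) — 12 moves in all.
Check: order respected (b1 at step 1, c2 at step 7, a3 at step 10); 12 moves as required.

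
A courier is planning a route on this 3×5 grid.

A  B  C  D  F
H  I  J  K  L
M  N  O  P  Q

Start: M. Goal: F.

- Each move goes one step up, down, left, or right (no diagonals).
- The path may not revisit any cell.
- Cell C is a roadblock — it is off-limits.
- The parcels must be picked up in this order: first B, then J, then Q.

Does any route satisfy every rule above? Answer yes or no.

One route that works: M → H → A → B → I → J → O → P → Q → L → F.

yes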